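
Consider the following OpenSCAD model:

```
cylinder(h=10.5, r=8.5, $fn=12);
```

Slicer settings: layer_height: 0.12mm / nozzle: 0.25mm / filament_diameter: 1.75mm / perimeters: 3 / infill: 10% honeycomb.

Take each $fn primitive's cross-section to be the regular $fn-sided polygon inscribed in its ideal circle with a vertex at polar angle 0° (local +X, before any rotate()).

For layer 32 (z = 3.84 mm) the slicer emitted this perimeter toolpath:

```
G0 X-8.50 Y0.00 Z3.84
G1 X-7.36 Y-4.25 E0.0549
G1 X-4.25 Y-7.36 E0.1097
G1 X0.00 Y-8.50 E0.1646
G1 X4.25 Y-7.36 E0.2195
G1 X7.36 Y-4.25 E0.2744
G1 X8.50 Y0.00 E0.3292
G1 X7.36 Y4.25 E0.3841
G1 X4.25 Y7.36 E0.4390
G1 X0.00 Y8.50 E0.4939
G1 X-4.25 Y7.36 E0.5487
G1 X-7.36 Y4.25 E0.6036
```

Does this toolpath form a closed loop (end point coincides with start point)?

Start point (G0): (-8.50, 0.00). End point (last G1): the path does not return to the start — open.

no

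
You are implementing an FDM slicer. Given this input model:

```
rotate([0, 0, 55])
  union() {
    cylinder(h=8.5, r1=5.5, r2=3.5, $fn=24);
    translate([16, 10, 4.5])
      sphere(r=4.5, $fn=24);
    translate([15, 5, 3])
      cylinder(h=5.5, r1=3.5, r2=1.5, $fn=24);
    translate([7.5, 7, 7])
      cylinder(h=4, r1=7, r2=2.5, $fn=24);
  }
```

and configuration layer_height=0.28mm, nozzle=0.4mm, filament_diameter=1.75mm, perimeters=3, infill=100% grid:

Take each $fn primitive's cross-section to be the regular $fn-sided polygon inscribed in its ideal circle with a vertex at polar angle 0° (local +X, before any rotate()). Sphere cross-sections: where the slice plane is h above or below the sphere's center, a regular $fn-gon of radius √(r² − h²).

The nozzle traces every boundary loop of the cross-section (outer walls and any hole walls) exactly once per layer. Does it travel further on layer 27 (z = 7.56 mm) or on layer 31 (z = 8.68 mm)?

layer 27 (z = 7.56 mm)

Layer 27 (z = 7.56): the cone contributes a regular 24-gon of circumradius 3.721 (interpolated between r1=5.5 and r2=3.5 at t=0.889) (perimeter = 2·24·3.721·sin(180°/24) = 23.31 mm); the r=4.5 sphere at (16, 10) slices to a regular 24-gon of circumradius 3.299 (√(r²−h²) with h=3.06 from center) (perimeter = 2·24·3.299·sin(180°/24) = 20.67 mm); the cone at (15, 5) contributes a regular 24-gon of circumradius 1.842 (interpolated between r1=3.5 and r2=1.5 at t=0.829) (perimeter = 2·24·1.842·sin(180°/24) = 11.54 mm); the cone at (7.5, 7) (r1=7→r2=2.5) has section circumradius 6.370 here — a regular 24-gon (perimeter = 2·24·6.370·sin(180°/24) = 39.91 mm); Combining (union): the regions partially overlap (shared area 1.83 mm²), so the edge portions inside another operand are dropped and the merged outline is re-measured after clipping — boundary (outer + 1 inner loop) = 84.01 mm; (whole slice rotated 55° about Z — lengths, areas and connectivity unchanged). So its perimeter = 84.01 mm. Layer 31 (z = 8.68): the cone is not intersected at this z (z outside [0, 8.5]); the r=4.5 sphere at (16, 10) contributes a regular 24-gon of circumradius √(4.5²−4.18²) = 1.667 (perimeter = 2·24·1.667·sin(180°/24) = 10.44 mm); the cone at (15, 5) is not intersected at this z (z outside [3, 8.5]); the cone at (7.5, 7) contributes a regular 24-gon of circumradius 5.110 (interpolated between r1=7 and r2=2.5 at t=0.420) (perimeter = 2·24·5.110·sin(180°/24) = 32.02 mm); Merging all regions: the 2 present regions are separate (no shared area or edge), so areas and boundary lengths simply add and each stays a separate island — boundary = 42.46 mm; (rotated 55° about Z; rotation is an isometry so areas/perimeters/island counts are preserved). So its perimeter = 42.46 mm. Layer 27 is larger (84.01 vs 42.46 mm).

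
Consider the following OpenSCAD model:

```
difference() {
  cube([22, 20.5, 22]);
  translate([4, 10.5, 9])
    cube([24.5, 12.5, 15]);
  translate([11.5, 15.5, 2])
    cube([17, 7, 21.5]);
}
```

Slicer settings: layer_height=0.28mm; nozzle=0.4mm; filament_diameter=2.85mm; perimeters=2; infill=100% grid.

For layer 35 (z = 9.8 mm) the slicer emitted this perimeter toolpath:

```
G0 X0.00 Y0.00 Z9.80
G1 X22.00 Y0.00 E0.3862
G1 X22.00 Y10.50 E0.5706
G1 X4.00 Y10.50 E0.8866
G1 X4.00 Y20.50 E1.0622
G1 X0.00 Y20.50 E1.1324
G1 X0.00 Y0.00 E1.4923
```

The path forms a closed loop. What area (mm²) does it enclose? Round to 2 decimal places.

271.00 mm²

Apply the shoelace formula to the sequence of (X, Y) vertices; enclosed area = 271.00 mm².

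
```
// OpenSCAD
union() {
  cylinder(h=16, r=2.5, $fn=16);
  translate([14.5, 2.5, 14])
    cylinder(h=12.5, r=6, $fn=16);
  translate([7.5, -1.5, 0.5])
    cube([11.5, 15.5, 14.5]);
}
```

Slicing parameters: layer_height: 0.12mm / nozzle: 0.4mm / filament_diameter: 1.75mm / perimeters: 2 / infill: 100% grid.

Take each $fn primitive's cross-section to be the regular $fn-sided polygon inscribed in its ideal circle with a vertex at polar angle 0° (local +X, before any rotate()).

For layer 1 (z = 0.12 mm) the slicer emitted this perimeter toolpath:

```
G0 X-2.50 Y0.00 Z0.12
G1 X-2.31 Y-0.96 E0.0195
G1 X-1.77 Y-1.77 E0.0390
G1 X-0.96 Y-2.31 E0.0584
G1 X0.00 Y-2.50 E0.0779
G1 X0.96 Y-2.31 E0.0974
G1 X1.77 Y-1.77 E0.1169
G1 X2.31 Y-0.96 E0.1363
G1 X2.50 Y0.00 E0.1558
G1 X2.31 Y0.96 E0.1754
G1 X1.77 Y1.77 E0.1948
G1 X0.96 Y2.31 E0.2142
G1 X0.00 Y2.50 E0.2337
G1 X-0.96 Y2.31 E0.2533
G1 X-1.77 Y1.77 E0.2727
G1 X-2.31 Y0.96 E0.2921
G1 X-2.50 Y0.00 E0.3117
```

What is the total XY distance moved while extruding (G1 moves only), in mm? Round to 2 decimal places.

Sum the Euclidean lengths of each G1 segment: total = 15.62 mm.

15.62 mm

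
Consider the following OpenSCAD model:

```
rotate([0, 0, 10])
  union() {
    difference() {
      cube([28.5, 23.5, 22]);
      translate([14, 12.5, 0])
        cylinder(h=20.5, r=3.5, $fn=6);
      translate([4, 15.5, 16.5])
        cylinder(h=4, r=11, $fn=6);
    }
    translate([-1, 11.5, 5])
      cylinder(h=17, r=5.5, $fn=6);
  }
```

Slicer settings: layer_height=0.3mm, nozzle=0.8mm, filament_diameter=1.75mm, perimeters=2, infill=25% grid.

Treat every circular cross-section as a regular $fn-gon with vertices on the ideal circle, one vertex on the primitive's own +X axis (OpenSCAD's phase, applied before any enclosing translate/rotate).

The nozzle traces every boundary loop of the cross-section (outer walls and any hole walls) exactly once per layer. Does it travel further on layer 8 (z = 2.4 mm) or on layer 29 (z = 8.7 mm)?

layer 29 (z = 8.7 mm)

Layer 8 (z = 2.4): the cube (footprint 28.5×23.5) is included at this height (perimeter 104.00 mm); the cylinder at (14, 12.5): section is a regular 6-gon, circumradius r=3.5 (perimeter = 2·6·3.500·sin(180°/6) = 21.00 mm); the cylinder at (4, 15.5) is absent (z outside [16.5, 20.5]); Taking the first minus the rest: starting from the 28.5×23.5 cube, the r=3.5 cylinder at (14, 12.5) lies wholly inside it (removes its full 31.83 mm² and its 21.00 mm outline becomes a hole wall) — boundary (outer + 1 inner loop) = 125.00 mm; the cylinder at (-1, 11.5) does not reach this height (z outside [5, 22]); Taking the union: only that combined region is present, so the union is just that shape — boundary (outer + 1 inner loop) = 125.00 mm; (whole slice rotated 10° about Z — lengths, areas and connectivity unchanged). So its perimeter = 125.00 mm. Layer 29 (z = 8.7): the cube (footprint 28.5×23.5) is included at this height (perimeter 104.00 mm); the r=3.5 cylinder at (14, 12.5) gives a regular 6-gon of circumradius 3.5 (constant along its height) (perimeter = 2·6·3.500·sin(180°/6) = 21.00 mm); the cylinder at (4, 15.5) is absent (z outside [16.5, 20.5]); After the difference (first − rest): starting from the 28.5×23.5 cube, the r=3.5 cylinder at (14, 12.5) lies wholly inside it (removes its full 31.83 mm² and its 21.00 mm outline becomes a hole wall) — boundary (outer + 1 inner loop) = 125.00 mm; the cylinder at (-1, 11.5): section is a regular 6-gon, circumradius r=5.5 (perimeter = 2·6·5.500·sin(180°/6) = 33.00 mm); Taking the union: the regions partially overlap (shared area 29.77 mm²), so the edge portions inside another operand are dropped and the merged outline is re-measured after clipping — boundary (outer + 1 inner loop) = 133.97 mm; (whole slice rotated 10° about Z — lengths, areas and connectivity unchanged). So its perimeter = 133.97 mm. Layer 29 is larger (133.97 vs 125.00 mm).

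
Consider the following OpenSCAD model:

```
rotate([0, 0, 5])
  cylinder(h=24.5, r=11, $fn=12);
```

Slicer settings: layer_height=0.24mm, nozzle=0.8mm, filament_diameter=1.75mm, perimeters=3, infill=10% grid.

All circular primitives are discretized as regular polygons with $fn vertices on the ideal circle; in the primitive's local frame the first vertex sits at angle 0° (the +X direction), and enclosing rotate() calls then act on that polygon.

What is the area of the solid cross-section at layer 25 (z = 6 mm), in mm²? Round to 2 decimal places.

At z = 6 mm: the r=11 cylinder gives a regular 12-gon of circumradius 11 (constant along its height) (area = (12/2)·11.000²·sin(360°/12) = 363.00 mm²); (rotated 5° about Z; rotation is an isometry so areas/perimeters/island counts are preserved). Overall, the cross-section is a single solid region. Net area = 363.00 mm².

363.00 mm²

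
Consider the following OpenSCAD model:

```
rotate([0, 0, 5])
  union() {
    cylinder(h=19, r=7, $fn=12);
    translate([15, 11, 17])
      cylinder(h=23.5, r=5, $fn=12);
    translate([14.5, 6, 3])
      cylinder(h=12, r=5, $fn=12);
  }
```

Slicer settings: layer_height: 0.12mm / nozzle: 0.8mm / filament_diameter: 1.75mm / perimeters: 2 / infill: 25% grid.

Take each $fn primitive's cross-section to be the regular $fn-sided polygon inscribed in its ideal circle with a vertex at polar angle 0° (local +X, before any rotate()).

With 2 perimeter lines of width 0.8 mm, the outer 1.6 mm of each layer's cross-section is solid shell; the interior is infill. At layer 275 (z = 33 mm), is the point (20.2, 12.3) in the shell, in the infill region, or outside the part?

At z = 33 mm: the cylinder does not reach this height (z outside [0, 19]); the r=5 cylinder at (15, 11) contributes a regular 12-gon of circumradius 5; the cylinder at (14.5, 6) does not reach this height (z outside [3, 15]); Taking the union: only the r=5 cylinder at (15, 11) is present, so the union is just that shape — 1 connected region; (rotated 5° about Z; rotation is an isometry so areas/perimeters/island counts are preserved). Overall, the cross-section is a single solid region. Undo the 5° rotation: the query point maps to (21.195, 10.493) in the un-rotated model frame. The nearest boundary edge runs (19.33, 8.50)→(20.00, 11.00); distance from the point to it = 1.29 mm. The point is not inside any of the regions above, so it lies outside the cross-section (1.29 mm from the nearest boundary).

outside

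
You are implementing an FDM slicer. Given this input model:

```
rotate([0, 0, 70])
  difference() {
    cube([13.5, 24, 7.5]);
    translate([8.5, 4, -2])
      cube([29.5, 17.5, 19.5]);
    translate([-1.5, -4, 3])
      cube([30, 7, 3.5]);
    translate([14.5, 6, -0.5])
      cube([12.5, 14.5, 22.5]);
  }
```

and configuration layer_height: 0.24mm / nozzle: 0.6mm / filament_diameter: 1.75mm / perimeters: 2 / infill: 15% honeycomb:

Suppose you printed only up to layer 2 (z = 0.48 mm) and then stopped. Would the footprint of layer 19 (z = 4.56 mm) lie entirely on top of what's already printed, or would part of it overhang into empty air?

Compare the two slices. At z = 0.48: the cube (footprint 13.5×24) is included at this height (area 324.00 mm²); the 29.5×17.5 cube at (8.5, 4) contributes its full rectangle (area 516.25 mm²); the cube at (-1.5, -4) does not reach this height (z outside [3, 6.5]); the cube at (14.5, 6) (footprint 12.5×14.5) is included at this height (area 181.25 mm²); After the difference (first − rest): starting from the 13.5×24 cube (324.00 mm²), the 29.5×17.5 cube at (8.5, 4) partially overlaps it — only the 87.50 mm² overlap (of its 516.25 mm²) is removed, clipping the outline; the 12.5×14.5 cube at (14.5, 6) misses the remaining region (no effect) — area = 236.50 mm²; (rotated 70° about Z; rotation is an isometry so areas/perimeters/island counts are preserved). At z = 4.56: the cube (footprint 13.5×24) is included at this height (area 324.00 mm²); the cube at (8.5, 4) is present — its section is the full 29.5×17.5 rectangle (area 516.25 mm²); the cube at (-1.5, -4) (footprint 30×7) is included at this height (area 210.00 mm²); the cube at (14.5, 6) (footprint 12.5×14.5) is included at this height (area 181.25 mm²); Taking the first minus the rest: starting from the 13.5×24 cube (324.00 mm²), the 29.5×17.5 cube at (8.5, 4) partially overlaps it — only the 87.50 mm² overlap (of its 516.25 mm²) is removed, clipping the outline; the 30×7 cube at (-1.5, -4) partially overlaps it — only the 40.50 mm² overlap (of its 210.00 mm²) is removed, clipping the outline; the 12.5×14.5 cube at (14.5, 6) misses the remaining region (no effect) — area = 196.00 mm²; (rotated 70° about Z; rotation is an isometry so areas/perimeters/island counts are preserved). Checking containment: the cross-section at z = 4.56 is a subset of the cross-section at z = 0.48.

entirely on top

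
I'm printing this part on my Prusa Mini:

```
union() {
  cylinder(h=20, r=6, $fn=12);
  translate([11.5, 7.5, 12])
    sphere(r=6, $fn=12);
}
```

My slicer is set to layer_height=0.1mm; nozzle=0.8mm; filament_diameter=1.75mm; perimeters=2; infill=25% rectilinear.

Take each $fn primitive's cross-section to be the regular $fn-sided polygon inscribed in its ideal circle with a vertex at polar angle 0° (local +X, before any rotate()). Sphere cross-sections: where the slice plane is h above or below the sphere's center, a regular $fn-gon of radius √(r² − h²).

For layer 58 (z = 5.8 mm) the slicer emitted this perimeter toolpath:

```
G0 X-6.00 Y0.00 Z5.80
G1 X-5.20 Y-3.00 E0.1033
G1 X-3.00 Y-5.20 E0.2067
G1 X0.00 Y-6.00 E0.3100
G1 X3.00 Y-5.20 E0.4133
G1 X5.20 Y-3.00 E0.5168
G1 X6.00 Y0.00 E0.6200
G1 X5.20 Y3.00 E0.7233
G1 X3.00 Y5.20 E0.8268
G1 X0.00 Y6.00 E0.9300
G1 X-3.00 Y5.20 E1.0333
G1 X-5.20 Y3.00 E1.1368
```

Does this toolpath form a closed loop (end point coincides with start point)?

no

Start point (G0): (-6.00, 0.00). End point (last G1): the path does not return to the start — open.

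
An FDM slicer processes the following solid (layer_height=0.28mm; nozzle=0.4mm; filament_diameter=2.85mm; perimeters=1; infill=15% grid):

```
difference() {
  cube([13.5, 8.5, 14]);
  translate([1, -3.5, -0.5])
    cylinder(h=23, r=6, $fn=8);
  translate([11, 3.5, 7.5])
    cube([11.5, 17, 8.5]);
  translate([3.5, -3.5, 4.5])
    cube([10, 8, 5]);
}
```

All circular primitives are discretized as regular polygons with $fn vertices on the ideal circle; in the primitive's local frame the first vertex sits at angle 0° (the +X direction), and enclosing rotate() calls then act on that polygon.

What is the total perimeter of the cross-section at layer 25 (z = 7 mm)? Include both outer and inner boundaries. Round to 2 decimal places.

40.74 mm

At z = 7 mm: the 13.5×8.5 cube contributes its full rectangle (perimeter 44.00 mm); the r=6 cylinder at (1, -3.5) gives a regular 8-gon of circumradius 6 (constant along its height) (perimeter = 2·8·6.000·sin(180°/8) = 36.74 mm); the cube at (11, 3.5) does not reach this height (z outside [7.5, 16]); the cube at (3.5, -3.5) (footprint 10×8) is included at this height (perimeter 36.00 mm); Taking the first minus the rest: starting from the 13.5×8.5 cube, the r=6 cylinder at (1, -3.5) partially overlaps it — only the 9.29 mm² overlap (of its 101.82 mm²) is removed, clipping the outline; the 10×8 cube at (3.5, -3.5) partially overlaps it — only the 42.96 mm² overlap (of its 80.00 mm²) is removed, clipping the outline — boundary = 40.74 mm. Overall, the cross-section is a single solid region. Total boundary length (outer) = 40.74 mm.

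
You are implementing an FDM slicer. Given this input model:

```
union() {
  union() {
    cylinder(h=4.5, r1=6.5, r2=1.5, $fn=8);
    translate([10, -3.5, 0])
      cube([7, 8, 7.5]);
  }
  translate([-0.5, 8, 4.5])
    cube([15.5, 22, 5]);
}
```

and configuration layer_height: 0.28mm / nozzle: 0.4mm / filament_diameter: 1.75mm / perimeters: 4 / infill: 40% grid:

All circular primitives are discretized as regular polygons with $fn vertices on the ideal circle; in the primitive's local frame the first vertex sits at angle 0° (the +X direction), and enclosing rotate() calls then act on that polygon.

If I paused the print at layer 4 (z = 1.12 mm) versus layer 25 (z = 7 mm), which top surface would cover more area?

Layer 4 (z = 1.12): the cone: at t=0.249 of its height the radius interpolates to r₁+(r₂−r₁)t = 5.256, giving a regular 8-gon of that circumradius (area = (8/2)·5.256²·sin(360°/8) = 78.12 mm²); the cube at (10, -3.5) (footprint 7×8) is included at this height (area 56.00 mm²); Taking the union: the 2 present regions are separate (no shared area or edge), so areas and boundary lengths simply add and each stays a separate island — area = 134.12 mm²; the cube at (-0.5, 8) is absent (z outside [4.5, 9.5]); Combining (union): only the result so far is present, so the union is just that shape — area = 134.12 mm². So its area = 134.12 mm². Layer 25 (z = 7): the cone is not intersected at this z (z outside [0, 4.5]); the cube at (10, -3.5) (footprint 7×8) is included at this height (area 56.00 mm²); Merging all regions: only the 7×8 cube at (10, -3.5) is present, so the union is just that shape — area = 56.00 mm²; the cube at (-0.5, 8) is present — its section is the full 15.5×22 rectangle (area 341.00 mm²); Combining (union): the 2 present regions are separate (no shared area or edge), so areas and boundary lengths simply add and each stays a separate island — area = 397.00 mm². So its area = 397.00 mm². Layer 25 is larger (397.00 vs 134.12 mm²).

layer 25 (z = 7 mm)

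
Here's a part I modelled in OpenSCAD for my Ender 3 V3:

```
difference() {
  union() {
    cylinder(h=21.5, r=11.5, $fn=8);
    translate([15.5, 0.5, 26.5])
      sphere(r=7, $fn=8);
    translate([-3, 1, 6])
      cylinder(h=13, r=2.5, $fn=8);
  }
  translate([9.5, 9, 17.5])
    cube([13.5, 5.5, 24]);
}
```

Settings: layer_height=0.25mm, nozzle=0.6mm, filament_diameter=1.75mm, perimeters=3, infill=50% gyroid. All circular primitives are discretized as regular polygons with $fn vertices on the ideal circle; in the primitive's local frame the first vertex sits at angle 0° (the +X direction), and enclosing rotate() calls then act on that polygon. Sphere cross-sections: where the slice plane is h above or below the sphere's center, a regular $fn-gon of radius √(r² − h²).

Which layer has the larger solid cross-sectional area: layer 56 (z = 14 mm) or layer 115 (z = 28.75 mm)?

Layer 56 (z = 14): the cylinder: section is a regular 8-gon, circumradius r=11.5 (area = (8/2)·11.500²·sin(360°/8) = 374.06 mm²); the sphere at (15.5, 0.5) is absent (|z−center|=12.500 > r=7); the r=2.5 cylinder at (-3, 1) contributes a regular 8-gon of circumradius 2.5 (area = (8/2)·2.500²·sin(360°/8) = 17.68 mm²); Taking the union: the r=2.5 cylinder at (-3, 1) lies entirely inside the r=11.5 cylinder, so the union is just the r=11.5 cylinder — area = 374.06 mm²; the cube at (9.5, 9) is not intersected at this z (z outside [17.5, 41.5]); Subtracting the remaining from the first: none of the subtracted shapes is present at this height, so that combined region is unchanged — area = 374.06 mm². So its area = 374.06 mm². Layer 115 (z = 28.75): the cylinder is not intersected at this z (z outside [0, 21.5]); the sphere at (15.5, 0.5): section is a regular 8-gon, circumradius = √(r²−h²) = √(7²−2.25²) = 6.629 (area = (8/2)·6.629²·sin(360°/8) = 124.27 mm²); the cylinder at (-3, 1) is not intersected at this z (z outside [6, 19]); Taking the union: only the r=7 sphere at (15.5, 0.5) is present, so the union is just that shape — area = 124.27 mm²; the 13.5×5.5 cube at (9.5, 9) contributes its full rectangle (area 74.25 mm²); Subtracting the remaining from the first: starting from the result so far (124.27 mm²), the 13.5×5.5 cube at (9.5, 9) misses the remaining region (no effect) — area = 124.27 mm². So its area = 124.27 mm². Layer 56 is larger (374.06 vs 124.27 mm²).

layer 56 (z = 14 mm)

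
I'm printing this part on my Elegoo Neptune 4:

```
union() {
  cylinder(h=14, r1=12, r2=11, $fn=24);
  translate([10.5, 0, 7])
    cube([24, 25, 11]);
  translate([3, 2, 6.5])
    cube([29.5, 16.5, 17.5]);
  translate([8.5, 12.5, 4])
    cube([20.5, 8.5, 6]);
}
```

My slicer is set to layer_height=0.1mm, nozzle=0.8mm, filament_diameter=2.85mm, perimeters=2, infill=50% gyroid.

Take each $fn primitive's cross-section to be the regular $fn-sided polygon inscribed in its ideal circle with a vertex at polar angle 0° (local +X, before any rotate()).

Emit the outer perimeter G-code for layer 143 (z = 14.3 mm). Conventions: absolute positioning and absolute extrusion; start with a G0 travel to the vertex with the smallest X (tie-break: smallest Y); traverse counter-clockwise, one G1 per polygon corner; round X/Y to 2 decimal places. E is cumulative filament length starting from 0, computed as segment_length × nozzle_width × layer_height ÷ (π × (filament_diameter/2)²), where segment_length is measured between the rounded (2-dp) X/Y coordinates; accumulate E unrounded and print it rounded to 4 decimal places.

G0 X3.00 Y2.00 Z14.30
G1 X10.50 Y2.00 E0.0941
G1 X10.50 Y0.00 E0.1191
G1 X34.50 Y0.00 E0.4201
G1 X34.50 Y25.00 E0.7336
G1 X10.50 Y25.00 E1.0346
G1 X10.50 Y18.50 E1.1161
G1 X3.00 Y18.50 E1.2101
G1 X3.00 Y2.00 E1.4171

At z = 14.3 mm: the cone is absent (z outside [0, 14]); the cube at (10.5, 0) (footprint 24×25) is included at this height; the cube at (3, 2) is present — its section is the full 29.5×16.5 rectangle; the cube at (8.5, 12.5) is absent (z outside [4, 10]); Taking the union: the regions partially overlap (shared area 363.00 mm²), so overlapping operands fuse into one piece — 1 connected region. The outline is a single polygon with 8 vertices. Extrusion per mm of travel: 0.8 × 0.1 / (π × 1.425²) = 0.012540. Accumulating E over each segment gives final E = 1.4171.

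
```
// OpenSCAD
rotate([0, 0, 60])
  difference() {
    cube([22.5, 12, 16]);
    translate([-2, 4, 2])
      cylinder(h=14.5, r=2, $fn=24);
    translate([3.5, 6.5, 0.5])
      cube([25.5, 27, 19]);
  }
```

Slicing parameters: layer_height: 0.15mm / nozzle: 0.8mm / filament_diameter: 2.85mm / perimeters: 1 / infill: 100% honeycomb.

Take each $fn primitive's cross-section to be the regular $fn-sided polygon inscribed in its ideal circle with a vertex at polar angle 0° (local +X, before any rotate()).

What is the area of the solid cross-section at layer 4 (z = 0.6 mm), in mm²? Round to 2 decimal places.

165.50 mm²

At z = 0.6 mm: the cube is present — its section is the full 22.5×12 rectangle (area 270.00 mm²); the cylinder at (-2, 4) is absent (z outside [2, 16.5]); the cube at (3.5, 6.5) is present — its section is the full 25.5×27 rectangle (area 688.50 mm²); After the difference (first − rest): starting from the 22.5×12 cube (270.00 mm²), the 25.5×27 cube at (3.5, 6.5) partially overlaps it — only the 104.50 mm² overlap (of its 688.50 mm²) is removed, clipping the outline — area = 165.50 mm²; (whole slice rotated 60° about Z — lengths, areas and connectivity unchanged). Overall, the cross-section is a single solid region. Net area = 165.50 mm².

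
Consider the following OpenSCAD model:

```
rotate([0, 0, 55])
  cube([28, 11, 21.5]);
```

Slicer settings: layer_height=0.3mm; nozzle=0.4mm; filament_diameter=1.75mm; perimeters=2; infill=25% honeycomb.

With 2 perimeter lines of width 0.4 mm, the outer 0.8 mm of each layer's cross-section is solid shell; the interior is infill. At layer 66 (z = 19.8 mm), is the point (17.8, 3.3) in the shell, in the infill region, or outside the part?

outside

At z = 19.8 mm: the cube is present — its section is the full 28×11 rectangle; (whole slice rotated 55° about Z — lengths, areas and connectivity unchanged). Overall, the cross-section is a single solid region. Undo the 55° rotation: the query point maps to (12.913, -12.688) in the un-rotated model frame. The nearest boundary edge runs (0.00, 0.00)→(28.00, 0.00); distance from the point to it = 12.69 mm. The point is not inside any of the regions above, so it lies outside the cross-section (12.69 mm from the nearest boundary).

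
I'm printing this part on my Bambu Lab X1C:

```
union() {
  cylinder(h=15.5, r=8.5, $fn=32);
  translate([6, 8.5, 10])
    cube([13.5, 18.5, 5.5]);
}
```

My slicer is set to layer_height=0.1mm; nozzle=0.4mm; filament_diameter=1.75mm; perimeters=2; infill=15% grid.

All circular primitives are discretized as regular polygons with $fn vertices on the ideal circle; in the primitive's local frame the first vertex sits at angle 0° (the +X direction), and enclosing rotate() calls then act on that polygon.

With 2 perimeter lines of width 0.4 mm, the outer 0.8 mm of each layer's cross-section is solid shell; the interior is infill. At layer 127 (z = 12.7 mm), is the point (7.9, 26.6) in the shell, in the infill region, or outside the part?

At z = 12.7 mm: the r=8.5 cylinder gives a regular 32-gon of circumradius 8.5 (constant along its height); the cube at (6, 8.5) (footprint 13.5×18.5) is included at this height; Merging all regions: the 2 present regions are separate (no shared area or edge), so areas and boundary lengths simply add and each stays a separate island — 2 connected regions. Overall, the cross-section has 2 separate islands. The nearest boundary edge runs (6.00, 27.00)→(19.50, 27.00); distance from the point to it = 0.40 mm. (Shell/infill is judged within the island containing the point — the largest one.) The point is inside the cross-section, 0.40 mm from the nearest boundary — within the 0.8 mm shell band (2 × 0.4).

shell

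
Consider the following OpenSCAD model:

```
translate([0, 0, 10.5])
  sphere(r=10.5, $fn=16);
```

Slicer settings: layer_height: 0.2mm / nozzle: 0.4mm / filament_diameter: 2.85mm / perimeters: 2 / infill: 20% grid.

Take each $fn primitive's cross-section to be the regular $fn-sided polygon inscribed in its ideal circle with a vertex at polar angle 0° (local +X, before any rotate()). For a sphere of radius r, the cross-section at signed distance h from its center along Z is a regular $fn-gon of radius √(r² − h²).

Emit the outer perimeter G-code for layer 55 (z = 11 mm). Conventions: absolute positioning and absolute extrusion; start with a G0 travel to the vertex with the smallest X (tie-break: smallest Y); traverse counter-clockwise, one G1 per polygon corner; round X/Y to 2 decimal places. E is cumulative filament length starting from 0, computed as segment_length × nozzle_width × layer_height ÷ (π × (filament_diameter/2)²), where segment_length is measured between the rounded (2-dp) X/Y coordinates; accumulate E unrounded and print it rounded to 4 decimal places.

G0 X-10.49 Y0.00 Z11.00
G1 X-9.69 Y-4.01 E0.0513
G1 X-7.42 Y-7.42 E0.1026
G1 X-4.01 Y-9.69 E0.1540
G1 X0.00 Y-10.49 E0.2053
G1 X4.01 Y-9.69 E0.2566
G1 X7.42 Y-7.42 E0.3079
G1 X9.69 Y-4.01 E0.3593
G1 X10.49 Y0.00 E0.4106
G1 X9.69 Y4.01 E0.4619
G1 X7.42 Y7.42 E0.5132
G1 X4.01 Y9.69 E0.5646
G1 X0.00 Y10.49 E0.6159
G1 X-4.01 Y9.69 E0.6672
G1 X-7.42 Y7.42 E0.7185
G1 X-9.69 Y4.01 E0.7699
G1 X-10.49 Y0.00 E0.8212

At z = 11 mm: the r=10.5 sphere contributes a regular 16-gon of circumradius √(10.5²−0.5²) = 10.488. The outline is a single polygon with 16 vertices. Extrusion per mm of travel: 0.4 × 0.2 / (π × 1.425²) = 0.012540. Accumulating E over each segment gives final E = 0.8212.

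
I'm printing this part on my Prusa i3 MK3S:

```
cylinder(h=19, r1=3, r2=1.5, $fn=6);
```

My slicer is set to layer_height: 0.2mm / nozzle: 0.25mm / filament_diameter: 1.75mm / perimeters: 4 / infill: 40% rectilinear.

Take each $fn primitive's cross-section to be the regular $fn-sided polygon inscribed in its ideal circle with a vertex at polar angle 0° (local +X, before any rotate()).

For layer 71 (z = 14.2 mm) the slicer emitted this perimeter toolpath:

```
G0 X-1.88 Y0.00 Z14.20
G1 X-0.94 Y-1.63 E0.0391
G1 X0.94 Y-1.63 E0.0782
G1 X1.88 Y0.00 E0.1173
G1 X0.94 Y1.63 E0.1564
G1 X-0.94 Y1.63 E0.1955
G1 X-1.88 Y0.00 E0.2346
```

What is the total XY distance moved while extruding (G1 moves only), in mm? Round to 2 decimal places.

Sum the Euclidean lengths of each G1 segment: total = 11.29 mm.

11.29 mm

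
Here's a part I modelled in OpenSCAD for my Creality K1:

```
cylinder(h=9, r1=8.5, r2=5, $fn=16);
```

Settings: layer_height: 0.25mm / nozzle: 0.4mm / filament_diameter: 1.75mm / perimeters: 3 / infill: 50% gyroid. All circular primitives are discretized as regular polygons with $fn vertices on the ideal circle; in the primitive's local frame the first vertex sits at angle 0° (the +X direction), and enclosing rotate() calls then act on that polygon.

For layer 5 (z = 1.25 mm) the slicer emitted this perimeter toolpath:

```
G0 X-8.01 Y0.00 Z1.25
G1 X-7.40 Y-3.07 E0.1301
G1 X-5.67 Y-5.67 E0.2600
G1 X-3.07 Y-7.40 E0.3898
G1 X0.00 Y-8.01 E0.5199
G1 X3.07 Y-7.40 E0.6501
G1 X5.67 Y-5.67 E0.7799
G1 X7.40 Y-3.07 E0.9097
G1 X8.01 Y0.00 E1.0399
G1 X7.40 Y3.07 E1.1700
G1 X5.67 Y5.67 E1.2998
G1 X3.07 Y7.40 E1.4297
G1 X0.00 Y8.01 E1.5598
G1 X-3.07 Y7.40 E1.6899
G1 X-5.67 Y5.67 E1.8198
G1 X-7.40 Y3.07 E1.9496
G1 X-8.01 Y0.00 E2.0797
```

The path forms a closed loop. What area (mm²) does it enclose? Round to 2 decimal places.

Apply the shoelace formula to the sequence of (X, Y) vertices; enclosed area = 196.57 mm².

196.57 mm²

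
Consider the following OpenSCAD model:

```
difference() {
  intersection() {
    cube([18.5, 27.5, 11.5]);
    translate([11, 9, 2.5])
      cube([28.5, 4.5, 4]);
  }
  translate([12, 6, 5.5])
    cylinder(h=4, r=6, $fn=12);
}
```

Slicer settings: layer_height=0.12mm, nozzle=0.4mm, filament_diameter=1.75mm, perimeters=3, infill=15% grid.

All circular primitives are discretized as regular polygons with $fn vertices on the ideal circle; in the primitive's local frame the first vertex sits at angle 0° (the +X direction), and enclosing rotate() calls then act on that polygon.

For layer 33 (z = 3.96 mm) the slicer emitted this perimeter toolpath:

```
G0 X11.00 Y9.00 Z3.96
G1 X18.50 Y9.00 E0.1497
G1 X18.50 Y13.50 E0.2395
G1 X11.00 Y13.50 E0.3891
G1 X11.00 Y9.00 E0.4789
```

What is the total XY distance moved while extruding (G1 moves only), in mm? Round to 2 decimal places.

Sum the Euclidean lengths of each G1 segment: total = 24.00 mm.

24.00 mm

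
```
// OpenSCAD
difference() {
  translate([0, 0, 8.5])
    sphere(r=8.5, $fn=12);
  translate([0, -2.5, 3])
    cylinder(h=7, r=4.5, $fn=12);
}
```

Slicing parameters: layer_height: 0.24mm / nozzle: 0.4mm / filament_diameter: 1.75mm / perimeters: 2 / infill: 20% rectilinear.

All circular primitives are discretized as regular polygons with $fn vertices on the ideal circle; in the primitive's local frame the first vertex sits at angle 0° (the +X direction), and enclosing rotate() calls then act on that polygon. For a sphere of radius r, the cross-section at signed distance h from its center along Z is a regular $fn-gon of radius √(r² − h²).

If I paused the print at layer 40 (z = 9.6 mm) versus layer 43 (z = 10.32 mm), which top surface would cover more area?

layer 43 (z = 10.32 mm)

Layer 40 (z = 9.6): the r=8.5 sphere contributes a regular 12-gon of circumradius √(8.5²−1.1²) = 8.429 (area = (12/2)·8.429²·sin(360°/12) = 213.12 mm²); the r=4.5 cylinder at (0, -2.5) contributes a regular 12-gon of circumradius 4.5 (area = (12/2)·4.500²·sin(360°/12) = 60.75 mm²); Subtracting the remaining from the first: starting from the r=8.5 sphere (213.12 mm²), the r=4.5 cylinder at (0, -2.5) lies wholly inside it (removes its full 60.75 mm² and its 27.95 mm outline becomes a hole wall) — area = 152.37 mm². So its area = 152.37 mm². Layer 43 (z = 10.32): the r=8.5 sphere slices to a regular 12-gon of circumradius 8.303 (√(r²−h²) with h=1.82 from center) (area = (12/2)·8.303²·sin(360°/12) = 206.81 mm²); the cylinder at (0, -2.5) is not intersected at this z (z outside [3, 10]); Taking the first minus the rest: none of the subtracted shapes is present at this height, so the r=8.5 sphere is unchanged — area = 206.81 mm². So its area = 206.81 mm². Layer 43 is larger (206.81 vs 152.37 mm²).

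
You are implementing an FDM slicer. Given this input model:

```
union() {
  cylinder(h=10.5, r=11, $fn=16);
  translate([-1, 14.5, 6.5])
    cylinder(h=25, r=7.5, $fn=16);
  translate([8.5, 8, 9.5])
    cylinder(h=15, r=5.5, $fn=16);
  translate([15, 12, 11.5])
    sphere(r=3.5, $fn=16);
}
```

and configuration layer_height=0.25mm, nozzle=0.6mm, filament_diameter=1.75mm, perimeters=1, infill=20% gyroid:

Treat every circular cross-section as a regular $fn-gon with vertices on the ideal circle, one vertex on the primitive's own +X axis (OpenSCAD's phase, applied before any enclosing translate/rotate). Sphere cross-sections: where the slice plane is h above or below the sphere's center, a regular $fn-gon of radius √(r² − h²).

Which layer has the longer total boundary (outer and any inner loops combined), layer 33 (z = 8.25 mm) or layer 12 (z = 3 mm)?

Layer 33 (z = 8.25): the r=11 cylinder gives a regular 16-gon of circumradius 11 (constant along its height) (perimeter = 2·16·11.000·sin(180°/16) = 68.67 mm); the r=7.5 cylinder at (-1, 14.5) gives a regular 16-gon of circumradius 7.5 (constant along its height) (perimeter = 2·16·7.500·sin(180°/16) = 46.82 mm); the cylinder at (8.5, 8) is absent (z outside [9.5, 24.5]); the r=3.5 sphere at (15, 12) slices to a regular 16-gon of circumradius 1.299 (√(r²−h²) with h=3.25 from center) (perimeter = 2·16·1.299·sin(180°/16) = 8.11 mm); Merging all regions: the regions partially overlap (shared area 27.49 mm²), so the edge portions inside another operand are dropped and the merged outline is re-measured after clipping — boundary = 100.21 mm. So its perimeter = 100.21 mm. Layer 12 (z = 3): the r=11 cylinder gives a regular 16-gon of circumradius 11 (constant along its height) (perimeter = 2·16·11.000·sin(180°/16) = 68.67 mm); the cylinder at (-1, 14.5) is absent (z outside [6.5, 31.5]); the cylinder at (8.5, 8) is absent (z outside [9.5, 24.5]); the sphere at (15, 12) does not reach this height (|z−center|=8.500 > r=3.5); Combining (union): only the r=11 cylinder is present, so the union is just that shape — boundary = 68.67 mm. So its perimeter = 68.67 mm. Layer 33 is larger (100.21 vs 68.67 mm).

layer 33 (z = 8.25 mm)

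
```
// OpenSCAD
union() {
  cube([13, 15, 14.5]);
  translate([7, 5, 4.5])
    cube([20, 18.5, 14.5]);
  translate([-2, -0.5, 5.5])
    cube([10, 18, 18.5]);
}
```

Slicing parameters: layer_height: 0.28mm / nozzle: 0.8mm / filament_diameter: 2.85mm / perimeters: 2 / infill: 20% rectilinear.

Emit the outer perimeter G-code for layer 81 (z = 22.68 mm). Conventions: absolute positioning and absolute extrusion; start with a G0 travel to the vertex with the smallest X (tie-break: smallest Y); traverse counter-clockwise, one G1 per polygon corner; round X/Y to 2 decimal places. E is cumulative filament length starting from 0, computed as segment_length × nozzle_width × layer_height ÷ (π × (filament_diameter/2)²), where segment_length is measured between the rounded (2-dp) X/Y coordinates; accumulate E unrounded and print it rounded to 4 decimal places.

G0 X-2.00 Y-0.50 Z22.68
G1 X8.00 Y-0.50 E0.3511
G1 X8.00 Y17.50 E0.9832
G1 X-2.00 Y17.50 E1.3343
G1 X-2.00 Y-0.50 E1.9663

At z = 22.68 mm: the cube is absent (z outside [0, 14.5]); the cube at (7, 5) does not reach this height (z outside [4.5, 19]); the cube at (-2, -0.5) is present — its section is the full 10×18 rectangle; Merging all regions: only the 10×18 cube at (-2, -0.5) is present, so the union is just that shape — 1 connected region. The outline is a single polygon with 4 vertices. Extrusion per mm of travel: 0.8 × 0.28 / (π × 1.425²) = 0.035113. Accumulating E over each segment gives final E = 1.9663.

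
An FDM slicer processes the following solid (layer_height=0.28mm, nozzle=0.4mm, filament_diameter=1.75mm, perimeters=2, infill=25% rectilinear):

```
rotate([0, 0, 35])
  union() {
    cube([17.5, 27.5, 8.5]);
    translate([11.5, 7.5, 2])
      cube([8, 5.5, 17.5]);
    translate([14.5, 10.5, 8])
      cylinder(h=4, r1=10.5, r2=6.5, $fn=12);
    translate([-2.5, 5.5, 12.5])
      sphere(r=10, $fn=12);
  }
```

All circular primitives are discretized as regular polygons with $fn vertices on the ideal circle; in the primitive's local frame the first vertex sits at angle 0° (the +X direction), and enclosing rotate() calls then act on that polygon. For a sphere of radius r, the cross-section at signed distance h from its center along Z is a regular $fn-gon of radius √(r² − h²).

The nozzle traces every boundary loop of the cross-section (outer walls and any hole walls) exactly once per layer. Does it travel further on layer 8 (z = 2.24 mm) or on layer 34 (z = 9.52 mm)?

layer 34 (z = 9.52 mm)

Layer 8 (z = 2.24): the 17.5×27.5 cube contributes its full rectangle (perimeter 90.00 mm); the 8×5.5 cube at (11.5, 7.5) contributes its full rectangle (perimeter 27.00 mm); the cone at (14.5, 10.5) is not intersected at this z (z outside [8, 12]); the sphere at (-2.5, 5.5) is absent (|z−center|=10.260 > r=10); Combining (union): the regions partially overlap (shared area 33.00 mm²), so the edge portions inside another operand are dropped and the merged outline is re-measured after clipping — boundary = 94.00 mm; (whole slice rotated 35° about Z — lengths, areas and connectivity unchanged). So its perimeter = 94.00 mm. Layer 34 (z = 9.52): the cube is not intersected at this z (z outside [0, 8.5]); the 8×5.5 cube at (11.5, 7.5) contributes its full rectangle (perimeter 27.00 mm); the cone at (14.5, 10.5) (r1=10.5→r2=6.5) has section circumradius 8.980 here — a regular 12-gon (perimeter = 2·12·8.980·sin(180°/12) = 55.78 mm); the r=10 sphere at (-2.5, 5.5) contributes a regular 12-gon of circumradius √(10²−2.98²) = 9.546 (perimeter = 2·12·9.546·sin(180°/12) = 59.29 mm); Merging all regions: the regions partially overlap (shared area 44.84 mm²), so the edge portions inside another operand are dropped and the merged outline is re-measured after clipping — boundary = 105.03 mm; (whole slice rotated 35° about Z — lengths, areas and connectivity unchanged). So its perimeter = 105.03 mm. Layer 34 is larger (105.03 vs 94.00 mm).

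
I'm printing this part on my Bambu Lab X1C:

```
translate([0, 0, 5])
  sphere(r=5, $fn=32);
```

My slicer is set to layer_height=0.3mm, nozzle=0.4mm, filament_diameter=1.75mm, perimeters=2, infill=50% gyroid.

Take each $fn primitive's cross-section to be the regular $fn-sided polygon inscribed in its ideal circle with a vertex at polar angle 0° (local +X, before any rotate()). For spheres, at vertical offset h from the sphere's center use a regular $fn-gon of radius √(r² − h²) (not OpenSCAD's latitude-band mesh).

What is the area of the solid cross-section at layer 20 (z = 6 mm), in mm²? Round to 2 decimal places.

At z = 6 mm: the sphere: section is a regular 32-gon, circumradius = √(r²−h²) = √(5²−1²) = 4.899 (area = (32/2)·4.899²·sin(360°/32) = 74.91 mm²). Overall, the cross-section is a single solid region. Net area = 74.91 mm².

74.91 mm²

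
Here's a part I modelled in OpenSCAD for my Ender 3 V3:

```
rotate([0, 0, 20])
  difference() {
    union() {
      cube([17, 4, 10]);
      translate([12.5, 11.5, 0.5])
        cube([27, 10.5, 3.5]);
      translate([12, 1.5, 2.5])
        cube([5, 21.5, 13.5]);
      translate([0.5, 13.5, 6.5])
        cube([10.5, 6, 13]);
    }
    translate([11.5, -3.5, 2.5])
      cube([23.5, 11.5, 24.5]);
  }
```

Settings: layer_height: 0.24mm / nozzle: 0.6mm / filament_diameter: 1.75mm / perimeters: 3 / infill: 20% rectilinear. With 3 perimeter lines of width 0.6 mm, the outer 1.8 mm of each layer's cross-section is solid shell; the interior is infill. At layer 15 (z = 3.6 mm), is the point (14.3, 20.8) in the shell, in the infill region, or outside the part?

infill

At z = 3.6 mm: the cube is present — its section is the full 17×4 rectangle; the cube at (12.5, 11.5) (footprint 27×10.5) is included at this height; the cube at (12, 1.5) (footprint 5×21.5) is included at this height; the cube at (0.5, 13.5) is absent (z outside [6.5, 19.5]); Taking the union: the regions partially overlap (shared area 59.75 mm²), so overlapping operands fuse into one piece — 1 connected region; the 23.5×11.5 cube at (11.5, -3.5) contributes its full rectangle; Taking the first minus the rest: starting from that combined region, the 23.5×11.5 cube at (11.5, -3.5) partially overlaps it — only the 42.00 mm² overlap (of its 270.25 mm²) is removed, clipping the outline — 2 connected regions; (rotated 20° about Z; rotation is an isometry so areas/perimeters/island counts are preserved). Overall, the cross-section has 2 separate islands. Undo the 20° rotation: the query point maps to (20.552, 14.655) in the un-rotated model frame. The nearest boundary edge runs (39.50, 11.50)→(17.00, 11.50); distance from the point to it = 3.15 mm. (Shell/infill is judged within the island containing the point — the largest one.) The point is inside the cross-section and 3.15 mm from the nearest boundary — more than the 1.8 mm shell width (3 × 0.6), so it's in the infill interior.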